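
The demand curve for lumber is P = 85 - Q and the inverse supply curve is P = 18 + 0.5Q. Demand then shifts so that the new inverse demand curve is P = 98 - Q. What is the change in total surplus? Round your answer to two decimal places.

637.00

Initial equilibrium: Q_0 = 44.6667, P_0 = 40.3333; CS_0 = (1/2)(44.6667)(44.6667) = 997.5556, PS_0 = (1/2)(44.6667)(22.3333) = 498.7778.
New equilibrium: 98 - Q = 18 + 0.5Q gives Q_1 = 53.3333, P_1 = 44.6667; CS_1 = 1422.2222, PS_1 = 711.1111.
Change in total surplus = (1422.2222 + 711.1111) - (997.5556 + 498.7778) = 637.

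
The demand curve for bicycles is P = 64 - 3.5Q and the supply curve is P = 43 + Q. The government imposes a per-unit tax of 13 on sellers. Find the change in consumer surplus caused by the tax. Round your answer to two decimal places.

Pre-tax equilibrium: 64 - 3.5Q = 43 + Q gives Q* = 4.6667, P* = 47.6667.
With the tax, sellers need 13 more per unit: 64 - 3.5Q = 43 + Q + 13, so Q_t = 1.7778. Buyers pay P_b = 57.7778; sellers receive P_s = P_b - 13 = 44.7778.
CS falls from (1/2)(4.6667)(16.3333) = 38.1111 to (1/2)(1.7778)(6.2222) = 5.5309, a change of -32.5802.

-32.58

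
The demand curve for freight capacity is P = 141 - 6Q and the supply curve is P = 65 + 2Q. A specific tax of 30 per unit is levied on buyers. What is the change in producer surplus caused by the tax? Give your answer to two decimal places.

-57.19

Without the tax, 141 - 6Q = 65 + 2Q so Q* = 9.5 and P* = 84.
A tax on buyers shifts demand down by 30: (141 - 30) - 6Q = 65 + 2Q, so Q_t = 5.75. Buyers pay P_b = 106.5; sellers receive P_s = P_b - 30 = 76.5.
Producers lose the trapezoid between P_s and P* out to Q_t plus the triangle from Q_t to Q*: change in PS = 33.0625 - 90.25 = -57.1875.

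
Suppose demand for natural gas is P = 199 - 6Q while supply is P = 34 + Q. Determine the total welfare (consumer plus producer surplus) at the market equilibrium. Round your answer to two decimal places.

Equilibrium: 199 - 6Q = 34 + Q, so Q* = 23.5714 and P* = 57.5714.
CS = (1/2)(23.5714)(141.4286) = 1666.8367 and PS = (1/2)(23.5714)(23.5714) = 277.8061, so total surplus = 1944.6429.

1944.64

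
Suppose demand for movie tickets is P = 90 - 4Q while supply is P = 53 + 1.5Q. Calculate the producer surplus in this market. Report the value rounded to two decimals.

33.94

Set 90 - 4Q = 53 + 1.5Q, which gives 37 = 5.5Q, so Q* = 6.7273 and P* = 90 - 4(6.7273) = 63.0909.
Producer surplus is the triangle above supply below P*: (1/2)(6.7273)(63.0909 - 53) = (1/2)(6.7273)(10.0909) = 33.9421.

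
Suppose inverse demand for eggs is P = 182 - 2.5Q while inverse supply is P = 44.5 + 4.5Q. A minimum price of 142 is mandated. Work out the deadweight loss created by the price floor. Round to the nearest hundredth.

Free-market equilibrium: 182 - 2.5Q = 44.5 + 4.5Q gives Q* = 19.6429, P* = 132.8929.
At the floor price 142, quantity demanded is (182 - 142)/2.5 = 16; demand is the short side, so Q = 16 trades at P = 142.
At Q = 16 the demand price is 142 and the supply price is 116.5. Deadweight loss is the triangle between the curves from 16 to 19.6429: (1/2)(142 - 116.5)(19.6429 - 16) = 46.4464.

46.45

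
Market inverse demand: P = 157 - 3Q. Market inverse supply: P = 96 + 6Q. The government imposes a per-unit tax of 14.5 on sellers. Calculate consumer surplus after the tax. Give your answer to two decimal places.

40.04

Without the tax, 157 - 3Q = 96 + 6Q so Q* = 6.7778 and P* = 136.6667.
A tax on sellers shifts supply up by 14.5: 157 - 3Q = 96 + 6Q + 14.5, so Q_t = 5.1667. Buyers pay P_b = 141.5; sellers receive P_s = P_b - 14.5 = 127.
Consumer surplus is the triangle under demand above P_b: (1/2)(5.1667)(157 - 141.5) = 40.0417.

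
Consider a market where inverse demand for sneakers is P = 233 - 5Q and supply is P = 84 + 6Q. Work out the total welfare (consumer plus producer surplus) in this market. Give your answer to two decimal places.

Setting demand equal to supply, 149 = 11Q, so Q* = 13.5455 and P* = 165.2727.
CS = (1/2)(13.5455)(67.7273) = 458.6983 and PS = (1/2)(13.5455)(81.2727) = 550.438, so total surplus = 1009.1364.

1009.14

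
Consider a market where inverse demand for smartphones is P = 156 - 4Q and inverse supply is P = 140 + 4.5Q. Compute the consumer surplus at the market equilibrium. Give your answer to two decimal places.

Setting demand equal to supply, 16 = 8.5Q, so Q* = 1.8824 and P* = 148.4706.
CS is the area between the demand curve and P* from 0 to Q*: (1/2)(1.8824)(7.5294) = 7.0865.

7.09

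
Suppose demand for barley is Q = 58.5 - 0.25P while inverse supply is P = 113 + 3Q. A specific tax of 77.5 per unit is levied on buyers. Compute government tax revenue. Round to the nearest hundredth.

Rewriting demand in inverse form: P = 234 - 4Q.
Pre-tax equilibrium: 234 - 4Q = 113 + 3Q gives Q* = 17.2857, P* = 164.8571.
A tax on buyers shifts demand down by 77.5: (234 - 77.5) - 4Q = 113 + 3Q, so Q_t = 6.2143. Buyers pay P_b = 209.1429; sellers receive P_s = P_b - 77.5 = 131.6429.
Revenue is the tax times quantity traded: 77.5 x 6.2143 = 481.6071.

481.61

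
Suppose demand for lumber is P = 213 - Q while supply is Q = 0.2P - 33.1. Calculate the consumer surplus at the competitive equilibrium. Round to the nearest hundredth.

31.34

Rewriting supply in inverse form: P = 165.5 + 5Q.
Setting demand equal to supply, 47.5 = 6Q, so Q* = 7.9167 and P* = 205.0833.
Consumer surplus is the triangle under demand above P*: (1/2)(7.9167)(213 - 205.0833) = (1/2)(7.9167)(7.9167) = 31.3368.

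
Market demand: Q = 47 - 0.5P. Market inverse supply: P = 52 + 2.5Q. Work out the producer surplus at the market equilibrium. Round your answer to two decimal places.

108.89

Rewriting demand in inverse form: P = 94 - 2Q.
Equilibrium: 94 - 2Q = 52 + 2.5Q, so Q* = 9.3333 and P* = 75.3333.
PS is the area between P* and the supply curve from 0 to Q*: (1/2)(9.3333)(23.3333) = 108.8889.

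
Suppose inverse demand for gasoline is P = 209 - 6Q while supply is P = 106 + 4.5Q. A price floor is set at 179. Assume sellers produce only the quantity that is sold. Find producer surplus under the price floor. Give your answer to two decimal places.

308.75

Without the control, 209 - 6Q = 106 + 4.5Q so Q* = 9.8095 and P* = 150.1429.
At P = 179, buyers demand (209 - 179)/6 = 5 while sellers would supply more, so the quantity traded is 5 at price 179.
The supply price at Q = 5 is 128.5. PS is the trapezoid between 179 and supply over [0, 5]: (1/2)[(179 - 106) + (179 - 128.5)](5) = 308.75.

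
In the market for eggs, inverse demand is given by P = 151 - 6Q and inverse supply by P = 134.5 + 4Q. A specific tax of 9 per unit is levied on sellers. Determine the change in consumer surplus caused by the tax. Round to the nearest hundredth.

Pre-tax equilibrium: 151 - 6Q = 134.5 + 4Q gives Q* = 1.65, P* = 141.1.
With the tax, sellers need 9 more per unit: 151 - 6Q = 134.5 + 4Q + 9, so Q_t = 0.75. Buyers pay P_b = 146.5; sellers receive P_s = P_b - 9 = 137.5.
CS falls from (1/2)(1.65)(9.9) = 8.1675 to (1/2)(0.75)(4.5) = 1.6875, a change of -6.48.

-6.48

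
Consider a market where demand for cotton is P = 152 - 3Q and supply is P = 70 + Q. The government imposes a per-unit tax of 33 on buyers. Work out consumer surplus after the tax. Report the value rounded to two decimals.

Without the tax, 152 - 3Q = 70 + Q so Q* = 20.5 and P* = 90.5.
A tax on buyers shifts demand down by 33: (152 - 33) - 3Q = 70 + Q, so Q_t = 12.25. Buyers pay P_b = 115.25; sellers receive P_s = P_b - 33 = 82.25.
CS = (1/2)(Q_t)(152 - P_b) = (1/2)(12.25)(36.75) = 225.0938.

225.09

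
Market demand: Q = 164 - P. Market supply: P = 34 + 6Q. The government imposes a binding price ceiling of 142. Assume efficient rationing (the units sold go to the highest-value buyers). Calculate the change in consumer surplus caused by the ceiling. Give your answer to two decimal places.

Rewriting demand in inverse form: P = 164 - Q.
Without the control, 164 - Q = 34 + 6Q so Q* = 18.5714 and P* = 145.4286.
At the ceiling price 142, quantity supplied is (142 - 34)/6 = 18; supply is the short side, so Q = 18 trades at P = 142.
CS goes from (1/2)(18.5714)(18.5714) = 172.449 to 234 (computed as (164 - 142)(18) - (1/2)(1)(18)^2), a change of 61.551.

61.55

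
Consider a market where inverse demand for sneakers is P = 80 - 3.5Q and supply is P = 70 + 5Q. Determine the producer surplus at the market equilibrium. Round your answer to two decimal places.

Set 80 - 3.5Q = 70 + 5Q, which gives 10 = 8.5Q, so Q* = 1.1765 and P* = 80 - 3.5(1.1765) = 75.8824.
PS is the area between P* and the supply curve from 0 to Q*: (1/2)(1.1765)(5.8824) = 3.4602.

3.46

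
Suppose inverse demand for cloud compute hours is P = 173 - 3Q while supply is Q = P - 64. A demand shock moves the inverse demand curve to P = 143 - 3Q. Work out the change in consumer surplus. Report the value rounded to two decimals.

Rewriting supply in inverse form: P = 64 + Q.
Initial equilibrium: Q_0 = 27.25, P_0 = 91.25; CS_0 = (1/2)(27.25)(81.75) = 1113.8438, PS_0 = (1/2)(27.25)(27.25) = 371.2812.
New equilibrium: 143 - 3Q = 64 + Q gives Q_1 = 19.75, P_1 = 83.75; CS_1 = 585.0938, PS_1 = 195.0312.
Change in consumer surplus = 585.0938 - 1113.8438 = -528.75.

-528.75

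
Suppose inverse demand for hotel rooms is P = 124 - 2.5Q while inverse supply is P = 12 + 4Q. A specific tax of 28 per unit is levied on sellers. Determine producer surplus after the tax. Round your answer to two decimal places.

Pre-tax equilibrium: 124 - 2.5Q = 12 + 4Q gives Q* = 17.2308, P* = 80.9231.
With the tax, sellers need 28 more per unit: 124 - 2.5Q = 12 + 4Q + 28, so Q_t = 12.9231. Buyers pay P_b = 91.6923; sellers receive P_s = P_b - 28 = 63.6923.
Producer surplus is the triangle above supply below P_s: (1/2)(12.9231)(63.6923 - 12) = 334.0118.

334.01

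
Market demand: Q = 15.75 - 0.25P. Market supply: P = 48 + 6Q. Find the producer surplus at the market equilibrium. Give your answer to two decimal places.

6.75

Rewriting demand in inverse form: P = 63 - 4Q.
Equilibrium: 63 - 4Q = 48 + 6Q, so Q* = 1.5 and P* = 57.
The supply curve's price intercept is 48, so PS = (1/2)(Q*)(P* - 48) = (1/2)(1.5)(9) = 6.75.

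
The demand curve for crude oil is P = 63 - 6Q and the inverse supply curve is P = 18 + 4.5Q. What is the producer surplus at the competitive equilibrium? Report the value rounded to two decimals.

41.33

Setting demand equal to supply, 45 = 10.5Q, so Q* = 4.2857 and P* = 37.2857.
The supply curve's price intercept is 18, so PS = (1/2)(Q*)(P* - 18) = (1/2)(4.2857)(19.2857) = 41.3265.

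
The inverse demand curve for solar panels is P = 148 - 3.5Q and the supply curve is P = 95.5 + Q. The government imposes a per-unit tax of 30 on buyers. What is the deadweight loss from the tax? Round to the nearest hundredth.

100.00

Without the tax, 148 - 3.5Q = 95.5 + Q so Q* = 11.6667 and P* = 107.1667.
A tax on buyers shifts demand down by 30: (148 - 30) - 3.5Q = 95.5 + Q, so Q_t = 5. Buyers pay P_b = 130.5; sellers receive P_s = P_b - 30 = 100.5.
Deadweight loss is the triangle between the curves from Q_t to Q*: (1/2)(11.6667 - 5)(30) = 100.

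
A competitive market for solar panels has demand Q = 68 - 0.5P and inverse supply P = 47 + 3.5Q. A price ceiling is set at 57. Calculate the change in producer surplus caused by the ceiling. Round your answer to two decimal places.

-443.95

Rewriting demand in inverse form: P = 136 - 2Q.
Without the control, 136 - 2Q = 47 + 3.5Q so Q* = 16.1818 and P* = 103.6364.
At P = 57, sellers supply (57 - 47)/3.5 = 2.8571 while buyers want more, so the quantity traded is 2.8571 at price 57.
PS goes from (1/2)(16.1818)(56.6364) = 458.2397 to 14.2857 (computed as (57 - 47)(2.8571) - (1/2)(3.5)(2.8571)^2), a change of -443.954.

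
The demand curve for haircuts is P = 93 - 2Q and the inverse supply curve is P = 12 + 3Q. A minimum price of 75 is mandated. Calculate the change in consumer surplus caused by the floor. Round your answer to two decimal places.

Free-market equilibrium: 93 - 2Q = 12 + 3Q gives Q* = 16.2, P* = 60.6.
At P = 75, buyers demand (93 - 75)/2 = 9 while sellers would supply more, so the quantity traded is 9 at price 75.
CS goes from (1/2)(16.2)(32.4) = 262.44 to 81 (computed as (93 - 75)(9) - (1/2)(2)(9)^2), a change of -181.44.

-181.44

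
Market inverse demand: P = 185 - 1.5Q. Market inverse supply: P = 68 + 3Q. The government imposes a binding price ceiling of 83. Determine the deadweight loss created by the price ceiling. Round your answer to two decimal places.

992.25

Without the control, 185 - 1.5Q = 68 + 3Q so Q* = 26 and P* = 146.
At the ceiling price 83, quantity supplied is (83 - 68)/3 = 5; supply is the short side, so Q = 5 trades at P = 83.
The lost-trades triangle has base Q* - 5 = 21 and height equal to the gap between the curves at Q = 5, which is 177.5 - 83 = 94.5. DWL = (1/2)(21)(94.5) = 992.25.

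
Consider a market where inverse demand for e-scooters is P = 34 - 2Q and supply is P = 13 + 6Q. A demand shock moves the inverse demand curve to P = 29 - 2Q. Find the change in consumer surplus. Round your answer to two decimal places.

Initial equilibrium: Q_0 = 2.625, P_0 = 28.75; CS_0 = (1/2)(2.625)(5.25) = 6.8906, PS_0 = (1/2)(2.625)(15.75) = 20.6719.
New equilibrium: 29 - 2Q = 13 + 6Q gives Q_1 = 2, P_1 = 25; CS_1 = 4, PS_1 = 12.
Change in consumer surplus = 4 - 6.8906 = -2.8906.

-2.89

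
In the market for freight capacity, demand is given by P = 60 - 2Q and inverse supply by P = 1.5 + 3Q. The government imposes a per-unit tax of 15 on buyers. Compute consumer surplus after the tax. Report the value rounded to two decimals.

Without the tax, 60 - 2Q = 1.5 + 3Q so Q* = 11.7 and P* = 36.6.
With the tax, buyers' net willingness to pay falls by 15: (60 - 15) - 2Q = 1.5 + 3Q, so Q_t = 8.7. Buyers pay P_b = 42.6; sellers receive P_s = P_b - 15 = 27.6.
Consumer surplus is the triangle under demand above P_b: (1/2)(8.7)(60 - 42.6) = 75.69.

75.69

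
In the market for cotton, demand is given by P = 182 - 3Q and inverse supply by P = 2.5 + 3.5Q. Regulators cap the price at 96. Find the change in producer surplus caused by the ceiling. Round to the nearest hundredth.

Without the control, 182 - 3Q = 2.5 + 3.5Q so Q* = 27.6154 and P* = 99.1538.
At P = 96, sellers supply (96 - 2.5)/3.5 = 26.7143 while buyers want more, so the quantity traded is 26.7143 at price 96.
PS goes from (1/2)(27.6154)(96.6538) = 1334.5666 to 1248.8929 (computed as (96 - 2.5)(26.7143) - (1/2)(3.5)(26.7143)^2), a change of -85.6737.

-85.67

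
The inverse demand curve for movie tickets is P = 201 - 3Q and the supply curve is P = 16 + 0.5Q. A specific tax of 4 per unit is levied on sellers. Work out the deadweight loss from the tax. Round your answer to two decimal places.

Without the tax, 201 - 3Q = 16 + 0.5Q so Q* = 52.8571 and P* = 42.4286.
A tax on sellers shifts supply up by 4: 201 - 3Q = 16 + 0.5Q + 4, so Q_t = 51.7143. Buyers pay P_b = 45.8571; sellers receive P_s = P_b - 4 = 41.8571.
The welfare triangle lost has base Q* - Q_t = 1.1429 and height t = 4, so DWL = (1/2)(1.1429)(4) = 2.2857.

2.29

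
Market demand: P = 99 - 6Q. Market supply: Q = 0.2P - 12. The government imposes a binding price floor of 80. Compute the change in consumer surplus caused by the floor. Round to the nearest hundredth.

Rewriting supply in inverse form: P = 60 + 5Q.
Without the control, 99 - 6Q = 60 + 5Q so Q* = 3.5455 and P* = 77.7273.
At P = 80, buyers demand (99 - 80)/6 = 3.1667 while sellers would supply more, so the quantity traded is 3.1667 at price 80.
CS goes from (1/2)(3.5455)(21.2727) = 37.7107 to 30.0833 (computed as (99 - 80)(3.1667) - (1/2)(6)(3.1667)^2), a change of -7.6274.

-7.63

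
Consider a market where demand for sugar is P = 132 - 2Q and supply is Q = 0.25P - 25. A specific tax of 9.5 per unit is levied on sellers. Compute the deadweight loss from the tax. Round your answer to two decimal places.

7.52

Rewriting supply in inverse form: P = 100 + 4Q.
Pre-tax equilibrium: 132 - 2Q = 100 + 4Q gives Q* = 5.3333, P* = 121.3333.
A tax on sellers shifts supply up by 9.5: 132 - 2Q = 100 + 4Q + 9.5, so Q_t = 3.75. Buyers pay P_b = 124.5; sellers receive P_s = P_b - 9.5 = 115.
Deadweight loss is the triangle between the curves from Q_t to Q*: (1/2)(5.3333 - 3.75)(9.5) = 7.5208.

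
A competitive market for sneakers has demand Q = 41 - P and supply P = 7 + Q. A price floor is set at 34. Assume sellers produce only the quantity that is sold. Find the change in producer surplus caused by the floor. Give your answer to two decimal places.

Rewriting demand in inverse form: P = 41 - Q.
Without the control, 41 - Q = 7 + Q so Q* = 17 and P* = 24.
At P = 34, buyers demand (41 - 34)/1 = 7 while sellers would supply more, so the quantity traded is 7 at price 34.
PS goes from (1/2)(17)(17) = 144.5 to 164.5 (computed as (34 - 7)(7) - (1/2)(1)(7)^2), a change of 20.

20.00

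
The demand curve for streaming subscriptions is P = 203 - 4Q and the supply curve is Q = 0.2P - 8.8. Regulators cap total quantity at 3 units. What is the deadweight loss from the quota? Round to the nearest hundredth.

968.00

Rewriting supply in inverse form: P = 44 + 5Q.
Unrestricted equilibrium: Q* = (203 - 44)/(4 + 5) = 17.6667.
At Q = 3 the demand price is 203 - 4(3) = 191 and the supply price is 44 + 5(3) = 59.
Deadweight loss is the triangle between the curves from 3 to 17.6667: (1/2)(191 - 59)(17.6667 - 3) = 968.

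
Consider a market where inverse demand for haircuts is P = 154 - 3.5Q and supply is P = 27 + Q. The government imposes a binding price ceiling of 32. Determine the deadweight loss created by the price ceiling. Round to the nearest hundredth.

1213.36

Free-market equilibrium: 154 - 3.5Q = 27 + Q gives Q* = 28.2222, P* = 55.2222.
At the ceiling price 32, quantity supplied is (32 - 27)/1 = 5; supply is the short side, so Q = 5 trades at P = 32.
At Q = 5 the demand price is 136.5 and the supply price is 32. Deadweight loss is the triangle between the curves from 5 to 28.2222: (1/2)(136.5 - 32)(28.2222 - 5) = 1213.3611.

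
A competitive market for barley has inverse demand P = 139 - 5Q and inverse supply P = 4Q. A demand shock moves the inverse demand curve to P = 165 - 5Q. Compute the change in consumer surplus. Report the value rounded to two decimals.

243.95

Initial equilibrium: Q_0 = 15.4444, P_0 = 61.7778; CS_0 = (1/2)(15.4444)(77.2222) = 596.3272, PS_0 = (1/2)(15.4444)(61.7778) = 477.0617.
New equilibrium: 165 - 5Q = 4Q gives Q_1 = 18.3333, P_1 = 73.3333; CS_1 = 840.2778, PS_1 = 672.2222.
Change in consumer surplus = 840.2778 - 596.3272 = 243.9506.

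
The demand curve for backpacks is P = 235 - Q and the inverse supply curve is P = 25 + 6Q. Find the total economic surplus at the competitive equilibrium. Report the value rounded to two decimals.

3150.00

Set 235 - Q = 25 + 6Q, which gives 210 = 7Q, so Q* = 30 and P* = 235 - (30) = 205.
Total surplus is the full triangle between the curves from 0 to Q*: (1/2)(30)(235 - 25) = 3150.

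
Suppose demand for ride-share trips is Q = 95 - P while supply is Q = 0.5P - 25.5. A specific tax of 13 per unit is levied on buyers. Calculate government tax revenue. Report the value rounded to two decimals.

134.33

Rewriting demand in inverse form: P = 95 - Q.
Rewriting supply in inverse form: P = 51 + 2Q.
Pre-tax equilibrium: 95 - Q = 51 + 2Q gives Q* = 14.6667, P* = 80.3333.
A tax on buyers shifts demand down by 13: (95 - 13) - Q = 51 + 2Q, so Q_t = 10.3333. Buyers pay P_b = 84.6667; sellers receive P_s = P_b - 13 = 71.6667.
Revenue is the tax times quantity traded: 13 x 10.3333 = 134.3333.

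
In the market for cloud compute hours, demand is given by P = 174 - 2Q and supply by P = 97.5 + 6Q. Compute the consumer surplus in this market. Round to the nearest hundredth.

Equilibrium: 174 - 2Q = 97.5 + 6Q, so Q* = 9.5625 and P* = 154.875.
The demand choke price is 174, so CS = (1/2)(Q*)(174 - P*) = (1/2)(9.5625)(19.125) = 91.4414.

91.44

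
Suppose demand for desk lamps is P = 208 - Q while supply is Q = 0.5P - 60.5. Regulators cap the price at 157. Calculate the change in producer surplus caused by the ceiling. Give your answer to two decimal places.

-517.00

Rewriting supply in inverse form: P = 121 + 2Q.
Without the control, 208 - Q = 121 + 2Q so Q* = 29 and P* = 179.
At P = 157, sellers supply (157 - 121)/2 = 18 while buyers want more, so the quantity traded is 18 at price 157.
PS goes from (1/2)(29)(58) = 841 to 324 (computed as (157 - 121)(18) - (1/2)(2)(18)^2), a change of -517.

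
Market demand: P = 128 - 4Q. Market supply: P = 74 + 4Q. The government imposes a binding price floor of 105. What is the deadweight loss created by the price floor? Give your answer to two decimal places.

Without the control, 128 - 4Q = 74 + 4Q so Q* = 6.75 and P* = 101.
At P = 105, buyers demand (128 - 105)/4 = 5.75 while sellers would supply more, so the quantity traded is 5.75 at price 105.
The lost-trades triangle has base Q* - 5.75 = 1 and height equal to the gap between the curves at Q = 5.75, which is 105 - 97 = 8. DWL = (1/2)(1)(8) = 4.

4.00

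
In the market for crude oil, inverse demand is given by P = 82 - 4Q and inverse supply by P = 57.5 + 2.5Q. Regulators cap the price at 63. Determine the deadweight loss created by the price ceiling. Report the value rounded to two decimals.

Free-market equilibrium: 82 - 4Q = 57.5 + 2.5Q gives Q* = 3.7692, P* = 66.9231.
At the ceiling price 63, quantity supplied is (63 - 57.5)/2.5 = 2.2; supply is the short side, so Q = 2.2 trades at P = 63.
At Q = 2.2 the demand price is 73.2 and the supply price is 63. Deadweight loss is the triangle between the curves from 2.2 to 3.7692: (1/2)(73.2 - 63)(3.7692 - 2.2) = 8.0031.

8.00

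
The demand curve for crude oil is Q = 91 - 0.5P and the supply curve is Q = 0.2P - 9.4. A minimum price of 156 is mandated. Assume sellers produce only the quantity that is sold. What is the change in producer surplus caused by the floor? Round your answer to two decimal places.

Rewriting demand in inverse form: P = 182 - 2Q.
Rewriting supply in inverse form: P = 47 + 5Q.
Without the control, 182 - 2Q = 47 + 5Q so Q* = 19.2857 and P* = 143.4286.
At P = 156, buyers demand (182 - 156)/2 = 13 while sellers would supply more, so the quantity traded is 13 at price 156.
PS goes from (1/2)(19.2857)(96.4286) = 929.8469 to 994.5 (computed as (156 - 47)(13) - (1/2)(5)(13)^2), a change of 64.6531.

64.65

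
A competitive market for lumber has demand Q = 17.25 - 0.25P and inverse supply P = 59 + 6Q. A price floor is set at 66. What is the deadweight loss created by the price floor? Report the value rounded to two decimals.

0.31

Rewriting demand in inverse form: P = 69 - 4Q.
Without the control, 69 - 4Q = 59 + 6Q so Q* = 1 and P* = 65.
At P = 66, buyers demand (69 - 66)/4 = 0.75 while sellers would supply more, so the quantity traded is 0.75 at price 66.
The lost-trades triangle has base Q* - 0.75 = 0.25 and height equal to the gap between the curves at Q = 0.75, which is 66 - 63.5 = 2.5. DWL = (1/2)(0.25)(2.5) = 0.3125.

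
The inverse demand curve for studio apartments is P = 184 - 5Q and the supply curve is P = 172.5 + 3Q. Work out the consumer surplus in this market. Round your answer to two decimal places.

Equilibrium: 184 - 5Q = 172.5 + 3Q, so Q* = 1.4375 and P* = 176.8125.
Consumer surplus is the triangle under demand above P*: (1/2)(1.4375)(184 - 176.8125) = (1/2)(1.4375)(7.1875) = 5.166.

5.17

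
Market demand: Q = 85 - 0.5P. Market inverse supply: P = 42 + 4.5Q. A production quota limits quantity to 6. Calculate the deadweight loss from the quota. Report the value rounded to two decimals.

Rewriting demand in inverse form: P = 170 - 2Q.
Unrestricted equilibrium: Q* = (170 - 42)/(2 + 4.5) = 19.6923.
At Q = 6 the demand price is 170 - 2(6) = 158 and the supply price is 42 + 4.5(6) = 69.
Deadweight loss is the triangle between the curves from 6 to 19.6923: (1/2)(158 - 69)(19.6923 - 6) = 609.3077.

609.31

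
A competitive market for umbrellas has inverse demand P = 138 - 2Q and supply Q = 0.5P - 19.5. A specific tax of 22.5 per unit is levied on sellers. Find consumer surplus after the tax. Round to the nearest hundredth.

365.77

Rewriting supply in inverse form: P = 39 + 2Q.
Without the tax, 138 - 2Q = 39 + 2Q so Q* = 24.75 and P* = 88.5.
A tax on sellers shifts supply up by 22.5: 138 - 2Q = 39 + 2Q + 22.5, so Q_t = 19.125. Buyers pay P_b = 99.75; sellers receive P_s = P_b - 22.5 = 77.25.
Consumer surplus is the triangle under demand above P_b: (1/2)(19.125)(138 - 99.75) = 365.7656.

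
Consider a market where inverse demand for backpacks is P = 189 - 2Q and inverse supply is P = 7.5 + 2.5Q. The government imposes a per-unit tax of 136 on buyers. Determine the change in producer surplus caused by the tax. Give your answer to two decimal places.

-1905.68

Without the tax, 189 - 2Q = 7.5 + 2.5Q so Q* = 40.3333 and P* = 108.3333.
With the tax, buyers' net willingness to pay falls by 136: (189 - 136) - 2Q = 7.5 + 2.5Q, so Q_t = 10.1111. Buyers pay P_b = 168.7778; sellers receive P_s = P_b - 136 = 32.7778.
Producers lose the trapezoid between P_s and P* out to Q_t plus the triangle from Q_t to Q*: change in PS = 127.7932 - 2033.4722 = -1905.679.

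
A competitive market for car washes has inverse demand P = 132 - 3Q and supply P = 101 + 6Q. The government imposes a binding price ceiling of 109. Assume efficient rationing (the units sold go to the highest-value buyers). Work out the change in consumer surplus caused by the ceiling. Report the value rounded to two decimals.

Without the control, 132 - 3Q = 101 + 6Q so Q* = 3.4444 and P* = 121.6667.
At P = 109, sellers supply (109 - 101)/6 = 1.3333 while buyers want more, so the quantity traded is 1.3333 at price 109.
CS goes from (1/2)(3.4444)(10.3333) = 17.7963 to 28 (computed as (132 - 109)(1.3333) - (1/2)(3)(1.3333)^2), a change of 10.2037.

10.20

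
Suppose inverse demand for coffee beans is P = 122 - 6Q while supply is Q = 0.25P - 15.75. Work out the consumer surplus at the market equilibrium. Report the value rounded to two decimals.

Rewriting supply in inverse form: P = 63 + 4Q.
Set 122 - 6Q = 63 + 4Q, which gives 59 = 10Q, so Q* = 5.9 and P* = 122 - 6(5.9) = 86.6.
CS is the area between the demand curve and P* from 0 to Q*: (1/2)(5.9)(35.4) = 104.43.

104.43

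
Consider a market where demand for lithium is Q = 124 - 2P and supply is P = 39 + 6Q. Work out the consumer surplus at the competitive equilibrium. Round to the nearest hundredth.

Rewriting demand in inverse form: P = 62 - 0.5Q.
Set 62 - 0.5Q = 39 + 6Q, which gives 23 = 6.5Q, so Q* = 3.5385 and P* = 62 - 0.5(3.5385) = 60.2308.
The demand choke price is 62, so CS = (1/2)(Q*)(62 - P*) = (1/2)(3.5385)(1.7692) = 3.1302.

3.13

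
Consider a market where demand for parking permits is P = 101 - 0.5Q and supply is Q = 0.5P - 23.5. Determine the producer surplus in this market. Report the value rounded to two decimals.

466.56

Rewriting supply in inverse form: P = 47 + 2Q.
Set 101 - 0.5Q = 47 + 2Q, which gives 54 = 2.5Q, so Q* = 21.6 and P* = 101 - 0.5(21.6) = 90.2.
The supply curve's price intercept is 47, so PS = (1/2)(Q*)(P* - 47) = (1/2)(21.6)(43.2) = 466.56.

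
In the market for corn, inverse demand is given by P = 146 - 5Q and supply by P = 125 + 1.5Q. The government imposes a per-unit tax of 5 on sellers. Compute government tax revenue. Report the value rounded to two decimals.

Pre-tax equilibrium: 146 - 5Q = 125 + 1.5Q gives Q* = 3.2308, P* = 129.8462.
A tax on sellers shifts supply up by 5: 146 - 5Q = 125 + 1.5Q + 5, so Q_t = 2.4615. Buyers pay P_b = 133.6923; sellers receive P_s = P_b - 5 = 128.6923.
Tax revenue = t x Q_t = 5 x 2.4615 = 12.3077.

12.31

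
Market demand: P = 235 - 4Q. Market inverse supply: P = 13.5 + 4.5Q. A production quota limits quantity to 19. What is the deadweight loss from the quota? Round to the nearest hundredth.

Without the quota, 235 - 4Q = 13.5 + 4.5Q gives Q* = 26.0588.
At Q = 19 the demand price is 235 - 4(19) = 159 and the supply price is 13.5 + 4.5(19) = 99.
Deadweight loss is the triangle between the curves from 19 to 26.0588: (1/2)(159 - 99)(26.0588 - 19) = 211.7647.

211.76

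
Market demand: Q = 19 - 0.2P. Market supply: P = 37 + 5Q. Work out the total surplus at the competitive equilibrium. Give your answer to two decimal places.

Rewriting demand in inverse form: P = 95 - 5Q.
Set 95 - 5Q = 37 + 5Q, which gives 58 = 10Q, so Q* = 5.8 and P* = 95 - 5(5.8) = 66.
Total surplus is the full triangle between the curves from 0 to Q*: (1/2)(5.8)(95 - 37) = 168.2.

168.20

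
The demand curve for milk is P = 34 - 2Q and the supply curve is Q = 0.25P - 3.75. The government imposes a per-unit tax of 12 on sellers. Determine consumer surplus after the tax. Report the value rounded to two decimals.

1.36

Rewriting supply in inverse form: P = 15 + 4Q.
Pre-tax equilibrium: 34 - 2Q = 15 + 4Q gives Q* = 3.1667, P* = 27.6667.
A tax on sellers shifts supply up by 12: 34 - 2Q = 15 + 4Q + 12, so Q_t = 1.1667. Buyers pay P_b = 31.6667; sellers receive P_s = P_b - 12 = 19.6667.
CS = (1/2)(Q_t)(34 - P_b) = (1/2)(1.1667)(2.3333) = 1.3611.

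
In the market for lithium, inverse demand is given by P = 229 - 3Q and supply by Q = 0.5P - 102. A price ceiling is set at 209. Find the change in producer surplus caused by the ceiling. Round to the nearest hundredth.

Rewriting supply in inverse form: P = 204 + 2Q.
Without the control, 229 - 3Q = 204 + 2Q so Q* = 5 and P* = 214.
At the ceiling price 209, quantity supplied is (209 - 204)/2 = 2.5; supply is the short side, so Q = 2.5 trades at P = 209.
PS goes from (1/2)(5)(10) = 25 to 6.25 (computed as (209 - 204)(2.5) - (1/2)(2)(2.5)^2), a change of -18.75.

-18.75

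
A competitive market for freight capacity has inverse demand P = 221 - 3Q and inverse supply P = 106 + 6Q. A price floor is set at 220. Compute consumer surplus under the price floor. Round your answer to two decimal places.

0.17

Free-market equilibrium: 221 - 3Q = 106 + 6Q gives Q* = 12.7778, P* = 182.6667.
At the floor price 220, quantity demanded is (221 - 220)/3 = 0.3333; demand is the short side, so Q = 0.3333 trades at P = 220.
CS is the triangle under demand above 220: (1/2)(0.3333)(221 - 220) = 0.1667.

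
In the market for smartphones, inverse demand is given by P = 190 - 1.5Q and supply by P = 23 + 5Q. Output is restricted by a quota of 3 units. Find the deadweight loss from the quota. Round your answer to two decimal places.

Unrestricted equilibrium: Q* = (190 - 23)/(1.5 + 5) = 25.6923.
At Q = 3 the demand price is 190 - 1.5(3) = 185.5 and the supply price is 23 + 5(3) = 38.
Deadweight loss is the triangle between the curves from 3 to 25.6923: (1/2)(185.5 - 38)(25.6923 - 3) = 1673.5577.

1673.56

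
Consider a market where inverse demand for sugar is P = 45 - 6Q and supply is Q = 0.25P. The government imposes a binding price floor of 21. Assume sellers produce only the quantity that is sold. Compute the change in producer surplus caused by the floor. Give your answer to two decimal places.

11.50

Rewriting supply in inverse form: P = 4Q.
Without the control, 45 - 6Q = 4Q so Q* = 4.5 and P* = 18.
At the floor price 21, quantity demanded is (45 - 21)/6 = 4; demand is the short side, so Q = 4 trades at P = 21.
PS goes from (1/2)(4.5)(18) = 40.5 to 52 (computed as (21 - 0)(4) - (1/2)(4)(4)^2), a change of 11.5.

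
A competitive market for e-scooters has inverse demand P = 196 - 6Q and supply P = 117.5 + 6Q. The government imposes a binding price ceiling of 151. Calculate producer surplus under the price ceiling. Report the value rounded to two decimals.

93.52

Free-market equilibrium: 196 - 6Q = 117.5 + 6Q gives Q* = 6.5417, P* = 156.75.
At P = 151, sellers supply (151 - 117.5)/6 = 5.5833 while buyers want more, so the quantity traded is 5.5833 at price 151.
PS is the triangle above supply below 151: (1/2)(5.5833)(151 - 117.5) = 93.5208.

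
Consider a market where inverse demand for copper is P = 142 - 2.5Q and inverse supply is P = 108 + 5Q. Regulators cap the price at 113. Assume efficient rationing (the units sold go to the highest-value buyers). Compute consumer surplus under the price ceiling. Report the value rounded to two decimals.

Without the control, 142 - 2.5Q = 108 + 5Q so Q* = 4.5333 and P* = 130.6667.
At P = 113, sellers supply (113 - 108)/5 = 1 while buyers want more, so the quantity traded is 1 at price 113.
The demand price at Q = 1 is 139.5. CS is the trapezoid between demand and 113 over [0, 1]: (1/2)[(142 - 113) + (139.5 - 113)](1) = 27.75.

27.75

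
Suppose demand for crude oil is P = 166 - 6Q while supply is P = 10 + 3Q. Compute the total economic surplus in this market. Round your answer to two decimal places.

1352.00

Setting demand equal to supply, 156 = 9Q, so Q* = 17.3333 and P* = 62.
Total surplus is the full triangle between the curves from 0 to Q*: (1/2)(17.3333)(166 - 10) = 1352.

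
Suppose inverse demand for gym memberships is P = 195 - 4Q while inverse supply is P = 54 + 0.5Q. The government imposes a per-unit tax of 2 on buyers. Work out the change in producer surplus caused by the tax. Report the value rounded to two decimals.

-6.91

Without the tax, 195 - 4Q = 54 + 0.5Q so Q* = 31.3333 and P* = 69.6667.
With the tax, buyers' net willingness to pay falls by 2: (195 - 2) - 4Q = 54 + 0.5Q, so Q_t = 30.8889. Buyers pay P_b = 71.4444; sellers receive P_s = P_b - 2 = 69.4444.
Producers lose the trapezoid between P_s and P* out to Q_t plus the triangle from Q_t to Q*: change in PS = 238.5309 - 245.4444 = -6.9136.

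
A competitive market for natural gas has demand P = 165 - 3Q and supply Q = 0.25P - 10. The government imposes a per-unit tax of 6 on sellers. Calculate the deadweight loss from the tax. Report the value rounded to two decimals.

2.57

Rewriting supply in inverse form: P = 40 + 4Q.
Without the tax, 165 - 3Q = 40 + 4Q so Q* = 17.8571 and P* = 111.4286.
With the tax, sellers need 6 more per unit: 165 - 3Q = 40 + 4Q + 6, so Q_t = 17. Buyers pay P_b = 114; sellers receive P_s = P_b - 6 = 108.
Deadweight loss is the triangle between the curves from Q_t to Q*: (1/2)(17.8571 - 17)(6) = 2.5714.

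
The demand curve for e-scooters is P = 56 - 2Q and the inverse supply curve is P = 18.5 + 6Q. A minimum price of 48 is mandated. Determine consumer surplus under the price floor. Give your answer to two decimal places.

16.00

Free-market equilibrium: 56 - 2Q = 18.5 + 6Q gives Q* = 4.6875, P* = 46.625.
At P = 48, buyers demand (56 - 48)/2 = 4 while sellers would supply more, so the quantity traded is 4 at price 48.
CS is the triangle under demand above 48: (1/2)(4)(56 - 48) = 16.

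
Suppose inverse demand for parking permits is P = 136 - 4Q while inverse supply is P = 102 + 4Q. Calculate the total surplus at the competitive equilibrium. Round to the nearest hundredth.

72.25

Setting demand equal to supply, 34 = 8Q, so Q* = 4.25 and P* = 119.
CS = (1/2)(4.25)(17) = 36.125 and PS = (1/2)(4.25)(17) = 36.125, so total surplus = 72.25.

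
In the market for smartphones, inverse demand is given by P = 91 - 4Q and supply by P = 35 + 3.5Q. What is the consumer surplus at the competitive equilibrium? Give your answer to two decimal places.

111.50

Set 91 - 4Q = 35 + 3.5Q, which gives 56 = 7.5Q, so Q* = 7.4667 and P* = 91 - 4(7.4667) = 61.1333.
Consumer surplus is the triangle under demand above P*: (1/2)(7.4667)(91 - 61.1333) = (1/2)(7.4667)(29.8667) = 111.5022.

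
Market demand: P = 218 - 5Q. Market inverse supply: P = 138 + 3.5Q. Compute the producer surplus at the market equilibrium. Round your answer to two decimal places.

Set 218 - 5Q = 138 + 3.5Q, which gives 80 = 8.5Q, so Q* = 9.4118 and P* = 218 - 5(9.4118) = 170.9412.
PS is the area between P* and the supply curve from 0 to Q*: (1/2)(9.4118)(32.9412) = 155.0173.

155.02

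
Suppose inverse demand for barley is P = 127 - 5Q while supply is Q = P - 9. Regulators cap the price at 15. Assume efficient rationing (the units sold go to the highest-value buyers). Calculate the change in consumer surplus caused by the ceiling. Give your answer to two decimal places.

Rewriting supply in inverse form: P = 9 + Q.
Without the control, 127 - 5Q = 9 + Q so Q* = 19.6667 and P* = 28.6667.
At the ceiling price 15, quantity supplied is (15 - 9)/1 = 6; supply is the short side, so Q = 6 trades at P = 15.
CS goes from (1/2)(19.6667)(98.3333) = 966.9444 to 582 (computed as (127 - 15)(6) - (1/2)(5)(6)^2), a change of -384.9444.

-384.94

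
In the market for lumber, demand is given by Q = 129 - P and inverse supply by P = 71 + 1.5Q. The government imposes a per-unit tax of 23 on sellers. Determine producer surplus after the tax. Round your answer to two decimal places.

Rewriting demand in inverse form: P = 129 - Q.
Pre-tax equilibrium: 129 - Q = 71 + 1.5Q gives Q* = 23.2, P* = 105.8.
A tax on sellers shifts supply up by 23: 129 - Q = 71 + 1.5Q + 23, so Q_t = 14. Buyers pay P_b = 115; sellers receive P_s = P_b - 23 = 92.
Producer surplus is the triangle above supply below P_s: (1/2)(14)(92 - 71) = 147.

147.00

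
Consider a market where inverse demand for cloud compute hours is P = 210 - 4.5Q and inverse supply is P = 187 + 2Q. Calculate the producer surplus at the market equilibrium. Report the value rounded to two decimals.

Set 210 - 4.5Q = 187 + 2Q, which gives 23 = 6.5Q, so Q* = 3.5385 and P* = 210 - 4.5(3.5385) = 194.0769.
Producer surplus is the triangle above supply below P*: (1/2)(3.5385)(194.0769 - 187) = (1/2)(3.5385)(7.0769) = 12.5207.

12.52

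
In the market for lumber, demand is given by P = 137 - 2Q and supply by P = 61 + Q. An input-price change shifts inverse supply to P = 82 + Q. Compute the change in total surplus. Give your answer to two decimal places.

-458.50

Initial equilibrium: Q_0 = 25.3333, P_0 = 86.3333; CS_0 = (1/2)(25.3333)(50.6667) = 641.7778, PS_0 = (1/2)(25.3333)(25.3333) = 320.8889.
New equilibrium: 137 - 2Q = 82 + Q gives Q_1 = 18.3333, P_1 = 100.3333; CS_1 = 336.1111, PS_1 = 168.0556.
Change in total surplus = (336.1111 + 168.0556) - (641.7778 + 320.8889) = -458.5.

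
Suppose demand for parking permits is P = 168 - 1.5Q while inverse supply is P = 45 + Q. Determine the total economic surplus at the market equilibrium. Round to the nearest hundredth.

3025.80

Equilibrium: 168 - 1.5Q = 45 + Q, so Q* = 49.2 and P* = 94.2.
CS = (1/2)(49.2)(73.8) = 1815.48 and PS = (1/2)(49.2)(49.2) = 1210.32, so total surplus = 3025.8.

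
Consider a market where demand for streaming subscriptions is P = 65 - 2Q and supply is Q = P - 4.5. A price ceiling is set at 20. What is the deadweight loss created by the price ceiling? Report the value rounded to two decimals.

Rewriting supply in inverse form: P = 4.5 + Q.
Free-market equilibrium: 65 - 2Q = 4.5 + Q gives Q* = 20.1667, P* = 24.6667.
At the ceiling price 20, quantity supplied is (20 - 4.5)/1 = 15.5; supply is the short side, so Q = 15.5 trades at P = 20.
The lost-trades triangle has base Q* - 15.5 = 4.6667 and height equal to the gap between the curves at Q = 15.5, which is 34 - 20 = 14. DWL = (1/2)(4.6667)(14) = 32.6667.

32.67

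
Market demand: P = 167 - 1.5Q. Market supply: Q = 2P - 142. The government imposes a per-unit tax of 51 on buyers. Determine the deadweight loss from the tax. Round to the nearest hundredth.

650.25

Rewriting supply in inverse form: P = 71 + 0.5Q.
Without the tax, 167 - 1.5Q = 71 + 0.5Q so Q* = 48 and P* = 95.
With the tax, buyers' net willingness to pay falls by 51: (167 - 51) - 1.5Q = 71 + 0.5Q, so Q_t = 22.5. Buyers pay P_b = 133.25; sellers receive P_s = P_b - 51 = 82.25.
The welfare triangle lost has base Q* - Q_t = 25.5 and height t = 51, so DWL = (1/2)(25.5)(51) = 650.25.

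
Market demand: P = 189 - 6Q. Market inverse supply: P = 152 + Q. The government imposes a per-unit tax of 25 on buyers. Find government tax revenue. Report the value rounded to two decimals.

Without the tax, 189 - 6Q = 152 + Q so Q* = 5.2857 and P* = 157.2857.
With the tax, buyers' net willingness to pay falls by 25: (189 - 25) - 6Q = 152 + Q, so Q_t = 1.7143. Buyers pay P_b = 178.7143; sellers receive P_s = P_b - 25 = 153.7143.
Revenue is the tax times quantity traded: 25 x 1.7143 = 42.8571.

42.86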